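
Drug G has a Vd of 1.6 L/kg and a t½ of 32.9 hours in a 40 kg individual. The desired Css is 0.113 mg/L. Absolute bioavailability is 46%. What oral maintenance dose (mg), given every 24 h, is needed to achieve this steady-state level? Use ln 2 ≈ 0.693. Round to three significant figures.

Vd = 1.6 L/kg × 40 kg = 64.00 L
CL = ln 2 · Vd / t½ = 0.693 × 64.00 / 32.9 = 1.348 L/h
D = CL × Css × τ / F = 1.348 × 0.113 × 24 / 0.46 = 7.947 mg

7.95 mg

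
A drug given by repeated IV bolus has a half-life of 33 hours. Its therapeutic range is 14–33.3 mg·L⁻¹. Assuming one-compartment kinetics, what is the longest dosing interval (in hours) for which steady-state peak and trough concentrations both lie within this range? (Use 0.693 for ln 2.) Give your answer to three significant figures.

k = 0.693 / t½ = 0.693 / 33 = 0.02100 h⁻¹
Between IV bolus doses, concentration decays as C = C₀·e^(−kτ), so C_peak/C_trough = e^(kτ).
τ_max = ln(C_peak/C_trough) / k = ln(33.3/14) / 0.02100 = 0.8665 / 0.02100 = 41.26 h

41.3 h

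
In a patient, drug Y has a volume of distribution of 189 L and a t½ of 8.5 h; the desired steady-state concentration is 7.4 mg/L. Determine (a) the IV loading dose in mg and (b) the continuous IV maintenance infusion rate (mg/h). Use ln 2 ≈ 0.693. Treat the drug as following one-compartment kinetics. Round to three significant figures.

(a) 1400 mg; (b) 114 mg/h

LD = Vd × C = 189.0 × 7.4 = 1399 mg
CL = 0.693 × Vd / t½ = 0.693 × 189.0 / 8.5 = 15.41 L/h
Infusion rate = CL × Css = 15.41 × 7.4 = 114.0 mg/h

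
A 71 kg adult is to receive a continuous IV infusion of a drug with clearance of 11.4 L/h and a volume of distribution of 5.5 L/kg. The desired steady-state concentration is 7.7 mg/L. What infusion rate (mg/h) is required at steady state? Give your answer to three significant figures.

Rate = CL × Css = 11.40 × 7.7 = 87.78 mg/h

87.8 mg/h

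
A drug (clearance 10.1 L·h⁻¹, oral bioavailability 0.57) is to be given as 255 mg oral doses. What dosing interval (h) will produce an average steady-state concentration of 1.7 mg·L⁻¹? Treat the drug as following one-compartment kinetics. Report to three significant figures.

8.47 h

F·D/τ = CL·Css → τ = F·D / (CL·Css).
τ = 0.57 × 255 / (10.1 × 1.7) = 8.465 h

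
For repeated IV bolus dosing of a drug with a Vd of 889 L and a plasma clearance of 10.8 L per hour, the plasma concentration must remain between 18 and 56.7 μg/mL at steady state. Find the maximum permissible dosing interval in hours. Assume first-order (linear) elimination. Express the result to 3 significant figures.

k = CL / Vd = 10.80 / 889.0 = 0.01215 h⁻¹
Between IV bolus doses, concentration decays as C = C₀·e^(−kτ), so C_peak/C_trough = e^(kτ).
τ_max = ln(C_peak/C_trough) / k = ln(56.7/18) / 0.01215 = 1.147 / 0.01215 = 94.40 h

94.4 h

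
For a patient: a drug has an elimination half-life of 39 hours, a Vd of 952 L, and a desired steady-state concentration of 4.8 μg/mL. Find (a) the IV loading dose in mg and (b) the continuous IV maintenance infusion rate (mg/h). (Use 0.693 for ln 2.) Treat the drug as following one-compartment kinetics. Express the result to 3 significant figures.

(a) 4570 mg; (b) 81.2 mg/h

LD = Vd × C = 952.0 × 4.8 = 4570 mg
CL = 0.693 × Vd / t½ = 0.693 × 952.0 / 39 = 16.92 L/h
Infusion rate = CL × Css = 16.92 × 4.8 = 81.22 mg/h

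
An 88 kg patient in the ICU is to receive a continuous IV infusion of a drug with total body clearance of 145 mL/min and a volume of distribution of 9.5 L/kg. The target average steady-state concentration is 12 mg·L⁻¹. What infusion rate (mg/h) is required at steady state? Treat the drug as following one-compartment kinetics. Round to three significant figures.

CL = 145 mL/min × 60/1000 = 8.700 L/h
Infusion rate = CL · Css = 8.700 L/h × 12 mg/L = 104.4 mg/h

104 mg/h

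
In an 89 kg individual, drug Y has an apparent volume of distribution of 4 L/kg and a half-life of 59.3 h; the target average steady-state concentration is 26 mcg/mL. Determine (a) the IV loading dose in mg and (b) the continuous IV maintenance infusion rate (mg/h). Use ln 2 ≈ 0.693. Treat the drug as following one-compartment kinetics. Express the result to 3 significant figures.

(a) 9260 mg; (b) 108 mg/h

Vd = 4 L/kg × 89 kg = 356.0 L
LD = Vd × C = 356.0 × 26 = 9256 mg
CL = 0.693 × Vd / t½ = 0.693 × 356.0 / 59.3 = 4.160 L/h
Infusion rate = CL × Css = 4.160 × 26 = 108.2 mg/h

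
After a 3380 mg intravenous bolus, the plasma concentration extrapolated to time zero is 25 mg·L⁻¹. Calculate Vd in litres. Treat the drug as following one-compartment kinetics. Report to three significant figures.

Immediately after an IV bolus, C₀ = Dose / Vd, so Vd = Dose / C₀.
Vd = 3380 / 25 = 135.2 L

135 L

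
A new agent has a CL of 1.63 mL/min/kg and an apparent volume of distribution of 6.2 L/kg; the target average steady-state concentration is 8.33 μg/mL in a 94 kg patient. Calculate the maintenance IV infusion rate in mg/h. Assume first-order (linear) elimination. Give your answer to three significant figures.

CL = 1.63 mL/min/kg × 94 kg = 153.2 mL/min = 153.2 × 60/1000 = 9.192 L/h
Infusion rate = CL · Css = 9.192 L/h × 8.33 mg/L = 76.57 mg/h

76.6 mg/h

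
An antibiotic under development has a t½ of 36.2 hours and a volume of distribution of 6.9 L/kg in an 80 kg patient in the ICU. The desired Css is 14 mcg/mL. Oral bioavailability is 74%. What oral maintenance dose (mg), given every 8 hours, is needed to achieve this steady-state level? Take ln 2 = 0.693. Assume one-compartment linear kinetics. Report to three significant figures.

Vd = 6.9 L/kg × 80 kg = 552.0 L
k = 0.693/36.2 = 0.01914 h⁻¹, so CL = k·Vd = 0.01914 × 552.0 = 10.57 L/h
D = CL × Css × τ / F = 10.57 × 14 × 8 / 0.74 = 1600 mg

1600 mg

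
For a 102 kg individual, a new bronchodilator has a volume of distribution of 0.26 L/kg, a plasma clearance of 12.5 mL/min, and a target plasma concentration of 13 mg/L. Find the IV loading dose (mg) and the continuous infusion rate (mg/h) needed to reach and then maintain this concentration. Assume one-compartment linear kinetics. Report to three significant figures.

(a) 345 mg; (b) 9.75 mg/h

Total Vd = 0.26 × 102 = 26.52 L
Loading: fill Vd to C_target → 26.52 L × 13 mg/L = 344.8 mg
CL = 12.5 mL/min × 60/1000 = 0.7500 L/h
Maintenance: replace elimination → rate = CL × Css = 0.7500 × 13 = 9.750 mg/h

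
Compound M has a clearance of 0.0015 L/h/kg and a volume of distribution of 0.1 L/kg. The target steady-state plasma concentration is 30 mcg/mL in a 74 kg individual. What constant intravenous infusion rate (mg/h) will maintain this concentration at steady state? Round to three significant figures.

CL = 0.0015 L/h/kg × 74 kg = 0.1110 L/h
Infusion rate = CL · Css = 0.1110 L/h × 30 mg/L = 3.330 mg/h

3.33 mg/h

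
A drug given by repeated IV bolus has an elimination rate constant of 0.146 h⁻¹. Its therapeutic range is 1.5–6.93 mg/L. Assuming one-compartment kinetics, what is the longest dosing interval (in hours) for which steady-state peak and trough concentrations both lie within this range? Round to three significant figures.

Between IV bolus doses, concentration decays as C = C₀·e^(−kτ), so C_peak/C_trough = e^(kτ).
τ_max = ln(C_peak/C_trough) / k = ln(6.93/1.5) / 0.1460 = 1.530 / 0.1460 = 10.48 h

10.5 h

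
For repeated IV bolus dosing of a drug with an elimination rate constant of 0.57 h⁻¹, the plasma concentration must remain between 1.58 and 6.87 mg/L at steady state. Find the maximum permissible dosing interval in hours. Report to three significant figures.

2.58 h

Between IV bolus doses, concentration decays as C = C₀·e^(−kτ), so C_peak/C_trough = e^(kτ).
τ_max = ln(C_peak/C_trough) / k = ln(6.87/1.58) / 0.5700 = 1.470 / 0.5700 = 2.579 h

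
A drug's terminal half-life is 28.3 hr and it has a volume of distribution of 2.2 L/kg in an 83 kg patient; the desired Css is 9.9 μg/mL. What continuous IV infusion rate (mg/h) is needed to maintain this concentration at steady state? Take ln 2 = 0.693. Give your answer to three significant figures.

Vd = 2.2 L/kg × 83 kg = 182.6 L
k = 0.693/28.3 = 0.02449 h⁻¹, so CL = k·Vd = 0.02449 × 182.6 = 4.472 L/h
Infusion rate = CL × Css = 4.472 × 9.9 = 44.27 mg/h

44.3 mg/h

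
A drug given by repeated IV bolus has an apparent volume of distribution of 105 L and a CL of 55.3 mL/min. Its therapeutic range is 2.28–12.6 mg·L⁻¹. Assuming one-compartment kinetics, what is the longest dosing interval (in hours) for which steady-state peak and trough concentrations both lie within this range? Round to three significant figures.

54.1 h

CL = 55.3 mL/min × 60/1000 = 3.318 L/h
k = CL / Vd = 3.318 / 105.0 = 0.03160 h⁻¹
Between IV bolus doses, concentration decays as C = C₀·e^(−kτ), so C_peak/C_trough = e^(kτ).
τ_max = ln(C_peak/C_trough) / k = ln(12.6/2.28) / 0.03160 = 1.710 / 0.03160 = 54.11 h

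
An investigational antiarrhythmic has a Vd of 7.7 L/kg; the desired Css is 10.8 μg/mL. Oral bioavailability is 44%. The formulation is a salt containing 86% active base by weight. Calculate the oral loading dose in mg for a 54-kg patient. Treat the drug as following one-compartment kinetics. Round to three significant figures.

11900 mg

Total Vd = 7.7 × 54 = 415.8 L
LD = Vd × C / F / S = 415.8 × 10.80 / 0.44 / 0.86 = 11870 mg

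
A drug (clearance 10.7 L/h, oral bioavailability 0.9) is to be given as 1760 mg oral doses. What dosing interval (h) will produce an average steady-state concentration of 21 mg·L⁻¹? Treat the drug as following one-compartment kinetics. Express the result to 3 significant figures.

7.05 h

F·D/τ = CL·Css → τ = F·D / (CL·Css).
τ = 0.9 × 1760 / (10.7 × 21) = 7.049 h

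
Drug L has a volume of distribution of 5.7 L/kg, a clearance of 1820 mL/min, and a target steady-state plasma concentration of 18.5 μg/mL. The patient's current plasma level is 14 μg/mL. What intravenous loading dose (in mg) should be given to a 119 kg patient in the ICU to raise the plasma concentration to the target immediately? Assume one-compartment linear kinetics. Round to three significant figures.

3050 mg

Vd = 5.7 L/kg × 119 kg = 678.3 L
Concentration deficit ΔC = 18.5 − 14 = 4.500 mg/L
LD = Vd × ΔC = 678.3 × 4.500 = 3052 mg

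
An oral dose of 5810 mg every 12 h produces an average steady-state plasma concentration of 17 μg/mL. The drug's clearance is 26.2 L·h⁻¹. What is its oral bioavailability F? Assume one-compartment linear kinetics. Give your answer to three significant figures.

F·D/τ = CL·Css at steady state → F = CL·Css·τ / D.
F = 26.2 × 17 × 12 / 5810 = 0.920

0.920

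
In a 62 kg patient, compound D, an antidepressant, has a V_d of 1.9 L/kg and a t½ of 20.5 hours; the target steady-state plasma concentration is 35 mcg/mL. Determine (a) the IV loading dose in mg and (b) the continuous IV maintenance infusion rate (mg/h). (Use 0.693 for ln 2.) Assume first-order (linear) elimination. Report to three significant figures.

(a) 4120 mg; (b) 139 mg/h

Total Vd = 1.9 × 62 = 117.8 L
LD = Vd × C = 117.8 × 35 = 4123 mg
CL = 0.693 × Vd / t½ = 0.693 × 117.8 / 20.5 = 3.982 L/h
Infusion rate = CL × Css = 3.982 × 35 = 139.4 mg/h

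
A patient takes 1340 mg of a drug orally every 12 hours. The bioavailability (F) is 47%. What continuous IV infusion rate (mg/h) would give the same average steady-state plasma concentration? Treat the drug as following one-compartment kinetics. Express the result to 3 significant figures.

Equivalent systemic input: infusion rate = F·D/τ.
Rate = 0.47 × 1340 / 12 = 52.48 mg/h

52.5 mg/h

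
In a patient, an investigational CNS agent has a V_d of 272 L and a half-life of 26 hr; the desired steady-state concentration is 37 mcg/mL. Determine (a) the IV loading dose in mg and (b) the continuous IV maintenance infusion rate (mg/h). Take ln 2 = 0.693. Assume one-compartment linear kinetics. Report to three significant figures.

LD = Vd × C = 272.0 × 37 = 10060 mg
CL = 0.693 × Vd / t½ = 0.693 × 272.0 / 26 = 7.250 L/h
Infusion rate = CL × Css = 7.250 × 37 = 268.3 mg/h

(a) 10100 mg; (b) 268 mg/h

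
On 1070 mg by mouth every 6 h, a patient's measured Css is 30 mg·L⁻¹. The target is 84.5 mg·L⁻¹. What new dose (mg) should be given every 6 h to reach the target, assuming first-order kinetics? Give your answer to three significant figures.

With linear kinetics, Css is proportional to dose rate (D/τ) at fixed clearance.
D₂ = D₁ × (Css,target / Css,current) = 1070 × 84.5/30 = 3014 mg

3010 mg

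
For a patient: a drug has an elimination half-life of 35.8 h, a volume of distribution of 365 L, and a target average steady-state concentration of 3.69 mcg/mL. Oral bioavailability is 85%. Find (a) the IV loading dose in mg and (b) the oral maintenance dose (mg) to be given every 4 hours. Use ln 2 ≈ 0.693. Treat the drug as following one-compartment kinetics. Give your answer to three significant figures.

(a) 1350 mg; (b) 123 mg

LD = Vd × C = 365.0 × 3.69 = 1347 mg
CL = 0.693 × Vd / t½ = 0.693 × 365.0 / 35.8 = 7.066 L/h
D = CL × Css × τ / F = 7.066 × 3.69 × 4 / 0.85 = 122.7 mg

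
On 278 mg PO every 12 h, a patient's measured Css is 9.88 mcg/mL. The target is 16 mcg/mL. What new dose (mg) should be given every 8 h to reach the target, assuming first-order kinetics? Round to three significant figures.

300 mg

For first-order elimination, Css ∝ F·D/(CL·τ); F and CL are unchanged, so Css ∝ D/τ.
D₂ = D₁ × (Css,target / Css,current) × (τ₂/τ₁) = 278 × (16/9.88) × (8/12) = 300.1 mg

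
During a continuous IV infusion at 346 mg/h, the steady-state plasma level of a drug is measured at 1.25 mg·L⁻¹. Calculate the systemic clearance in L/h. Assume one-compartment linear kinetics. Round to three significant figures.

277 L/h

At steady state, infusion rate = CL × Css, so CL = rate / Css.
CL = 346 / 1.25 = 276.8 L/h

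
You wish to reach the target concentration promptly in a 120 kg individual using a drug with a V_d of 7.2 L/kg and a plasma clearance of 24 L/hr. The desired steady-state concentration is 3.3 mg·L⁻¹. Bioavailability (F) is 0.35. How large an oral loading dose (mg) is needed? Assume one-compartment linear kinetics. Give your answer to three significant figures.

8150 mg

Total Vd = 7.2 × 120 = 864.0 L
LD = Vd × C / F = 864.0 × 3.300 / 0.35 = 8146 mg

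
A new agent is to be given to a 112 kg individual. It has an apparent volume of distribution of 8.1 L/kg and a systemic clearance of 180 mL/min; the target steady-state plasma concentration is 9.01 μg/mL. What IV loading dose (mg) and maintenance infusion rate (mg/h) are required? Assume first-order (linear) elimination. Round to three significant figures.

(a) 8170 mg; (b) 97.3 mg/h

Total Vd = 8.1 × 112 = 907.2 L
Loading dose = Vd × C = 907.2 × 9.01 = 8174 mg
CL = 180 mL/min × 60/1000 = 10.80 L/h
Infusion rate = 10.80 L/h × 9.01 mg/L = 97.31 mg/h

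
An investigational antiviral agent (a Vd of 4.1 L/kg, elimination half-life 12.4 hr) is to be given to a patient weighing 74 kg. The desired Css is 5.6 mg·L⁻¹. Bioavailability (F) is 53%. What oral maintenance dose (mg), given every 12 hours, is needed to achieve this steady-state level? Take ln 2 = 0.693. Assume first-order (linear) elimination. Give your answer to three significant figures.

Vd(total) = 74 kg × 4.1 L/kg = 303.4 L
CL = ln 2 · Vd / t½ = 0.693 × 303.4 / 12.4 = 16.96 L/h
D = CL × Css × τ / F = 16.96 × 5.6 × 12 / 0.53 = 2150 mg

2150 mg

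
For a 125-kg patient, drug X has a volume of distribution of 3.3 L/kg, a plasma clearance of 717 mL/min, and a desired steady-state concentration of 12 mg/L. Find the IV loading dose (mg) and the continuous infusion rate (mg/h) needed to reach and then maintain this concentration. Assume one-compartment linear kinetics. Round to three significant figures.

(a) 4950 mg; (b) 516 mg/h

Vd(total) = 125 kg × 3.3 L/kg = 412.5 L
Loading dose = Vd × C = 412.5 × 12 = 4950 mg
Convert clearance: 717 mL/min × 60 min/h ÷ 1000 mL/L = 43.02 L/h
Maintenance: replace elimination → rate = CL × Css = 43.02 × 12 = 516.2 mg/h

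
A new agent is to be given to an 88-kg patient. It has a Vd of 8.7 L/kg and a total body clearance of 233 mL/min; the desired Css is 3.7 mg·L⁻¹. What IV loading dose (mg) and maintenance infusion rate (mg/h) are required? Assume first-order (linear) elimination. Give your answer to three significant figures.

Total Vd = 8.7 × 88 = 765.6 L
LD = Vd · C_target = 765.6 × 3.7 = 2833 mg
Convert clearance: 233 mL/min × 60 min/h ÷ 1000 mL/L = 13.98 L/h
Maintenance infusion rate = CL × Css = 13.98 × 3.7 = 51.73 mg/h

(a) 2830 mg; (b) 51.7 mg/h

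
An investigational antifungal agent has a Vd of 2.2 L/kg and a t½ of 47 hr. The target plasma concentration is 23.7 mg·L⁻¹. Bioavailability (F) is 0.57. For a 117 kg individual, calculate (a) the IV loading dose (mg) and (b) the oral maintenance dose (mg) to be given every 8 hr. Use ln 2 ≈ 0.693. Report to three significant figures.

Total Vd = 2.2 × 117 = 257.4 L
LD = Vd × C = 257.4 × 23.7 = 6100 mg
CL = 0.693 × Vd / t½ = 0.693 × 257.4 / 47 = 3.795 L/h
D = CL × Css × τ / F = 3.795 × 23.7 × 8 / 0.57 = 1262 mg

(a) 6100 mg; (b) 1260 mg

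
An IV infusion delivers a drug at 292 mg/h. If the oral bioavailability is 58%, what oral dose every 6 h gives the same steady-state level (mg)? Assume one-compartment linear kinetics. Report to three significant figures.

To maintain the same Css, the systemic dosing rate must be unchanged: F·D/τ = infusion rate.
D = rate × τ / F = 292 × 6 / 0.58 = 3021 mg

3020 mg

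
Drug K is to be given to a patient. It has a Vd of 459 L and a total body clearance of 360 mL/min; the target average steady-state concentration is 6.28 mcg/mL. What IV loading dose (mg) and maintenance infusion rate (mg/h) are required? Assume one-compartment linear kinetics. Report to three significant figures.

Loading: fill Vd to C_target → 459.0 L × 6.28 mg/L = 2883 mg
Convert clearance: 360 mL/min × 60 min/h ÷ 1000 mL/L = 21.60 L/h
Infusion rate = 21.60 L/h × 6.28 mg/L = 135.6 mg/h

(a) 2880 mg; (b) 136 mg/h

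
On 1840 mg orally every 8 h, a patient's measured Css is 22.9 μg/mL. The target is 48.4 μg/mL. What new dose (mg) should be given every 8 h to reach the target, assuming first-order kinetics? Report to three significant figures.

For first-order elimination, Css ∝ F·D/(CL·τ); F and CL are unchanged, so Css ∝ D/τ.
D₂ = D₁ × (Css,target / Css,current) = 1840 × 48.4/22.9 = 3889 mg

3890 mg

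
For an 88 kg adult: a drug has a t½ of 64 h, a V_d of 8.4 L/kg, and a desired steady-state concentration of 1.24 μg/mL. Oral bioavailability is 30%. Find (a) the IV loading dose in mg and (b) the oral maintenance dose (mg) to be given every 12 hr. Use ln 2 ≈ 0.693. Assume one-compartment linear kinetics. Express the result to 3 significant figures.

(a) 917 mg; (b) 397 mg

Vd(total) = 88 kg × 8.4 L/kg = 739.2 L
LD = Vd × C = 739.2 × 1.24 = 916.6 mg
CL = 0.693 × Vd / t½ = 0.693 × 739.2 / 64 = 8.004 L/h
D = CL × Css × τ / F = 8.004 × 1.24 × 12 / 0.3 = 397.0 mg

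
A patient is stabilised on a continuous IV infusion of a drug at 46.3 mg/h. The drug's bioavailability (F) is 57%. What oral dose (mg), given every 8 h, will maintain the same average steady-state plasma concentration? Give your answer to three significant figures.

650 mg

To maintain the same Css, the systemic dosing rate must be unchanged: F·D/τ = infusion rate.
D = rate × τ / F = 46.3 × 8 / 0.57 = 649.8 mg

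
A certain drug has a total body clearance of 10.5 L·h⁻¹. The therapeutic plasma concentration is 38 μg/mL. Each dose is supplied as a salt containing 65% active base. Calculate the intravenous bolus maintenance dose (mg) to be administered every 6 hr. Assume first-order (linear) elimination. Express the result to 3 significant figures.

3680 mg

D = CL × Css × τ / S = 10.50 × 38 × 6 / 0.65 = 3683 mg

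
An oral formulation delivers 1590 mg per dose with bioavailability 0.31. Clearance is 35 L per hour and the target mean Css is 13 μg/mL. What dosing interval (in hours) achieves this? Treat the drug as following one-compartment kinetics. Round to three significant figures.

1.08 h

F·D/τ = CL·Css → τ = F·D / (CL·Css).
τ = 0.31 × 1590 / (35 × 13) = 1.083 h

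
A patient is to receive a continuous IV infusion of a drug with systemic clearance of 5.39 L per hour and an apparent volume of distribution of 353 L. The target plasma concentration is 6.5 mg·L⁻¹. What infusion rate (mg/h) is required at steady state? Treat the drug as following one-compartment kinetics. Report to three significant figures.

Infusion rate = CL · Css = 5.390 L/h × 6.5 mg/L = 35.04 mg/h

35.0 mg/h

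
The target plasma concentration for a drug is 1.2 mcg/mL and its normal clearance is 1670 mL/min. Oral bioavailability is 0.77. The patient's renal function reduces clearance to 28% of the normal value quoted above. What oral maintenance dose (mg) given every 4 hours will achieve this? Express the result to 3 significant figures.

175 mg

CL = 1670 mL/min = 1670 × 0.06 = 100.2 L/h
Patient clearance = 0.28 × 100.2 = 28.06 L/h
D = CL × Css × τ / F = 28.06 × 1.2 × 4 / 0.77 = 174.9 mg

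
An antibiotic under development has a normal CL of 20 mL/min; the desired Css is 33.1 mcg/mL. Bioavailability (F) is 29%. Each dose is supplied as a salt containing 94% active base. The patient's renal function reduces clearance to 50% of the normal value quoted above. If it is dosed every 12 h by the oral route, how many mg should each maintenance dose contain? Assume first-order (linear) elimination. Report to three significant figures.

CL = 20 mL/min × 60/1000 = 1.200 L/h
Patient clearance = 0.5 × 1.200 = 0.6000 L/h
D = CL × Css × τ / F / S = 0.6000 × 33.1 × 12 / 0.29 / 0.94 = 874.2 mg

874 mg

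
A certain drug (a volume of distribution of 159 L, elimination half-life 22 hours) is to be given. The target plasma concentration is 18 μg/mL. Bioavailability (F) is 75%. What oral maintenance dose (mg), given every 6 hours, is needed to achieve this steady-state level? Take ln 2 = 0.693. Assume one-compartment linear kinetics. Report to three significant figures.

k = 0.693/22 = 0.03150 h⁻¹, so CL = k·Vd = 0.03150 × 159.0 = 5.009 L/h
D = CL × Css × τ / F = 5.009 × 18 × 6 / 0.75 = 721.3 mg

721 mg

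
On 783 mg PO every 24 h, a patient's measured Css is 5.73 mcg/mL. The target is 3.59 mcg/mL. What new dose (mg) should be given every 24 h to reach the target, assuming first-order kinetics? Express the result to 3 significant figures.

491 mg

For first-order elimination, Css ∝ F·D/(CL·τ); F and CL are unchanged, so Css ∝ D/τ.
D₂ = D₁ × (Css,target / Css,current) = 783 × 3.59/5.73 = 490.6 mg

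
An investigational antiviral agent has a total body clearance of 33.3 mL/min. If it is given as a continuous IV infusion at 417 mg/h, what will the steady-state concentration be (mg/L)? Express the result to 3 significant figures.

209 mg/L

Convert clearance: 33.3 mL/min × 60 min/h ÷ 1000 mL/L = 1.998 L/h
Css = rate / CL = 417 / 1.998 = 208.7 mg/L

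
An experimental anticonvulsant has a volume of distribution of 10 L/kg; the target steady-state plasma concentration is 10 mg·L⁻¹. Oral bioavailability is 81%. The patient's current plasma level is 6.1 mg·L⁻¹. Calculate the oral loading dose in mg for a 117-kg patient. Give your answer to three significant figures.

Vd(total) = 117 kg × 10 L/kg = 1170 L
The loading dose fills Vd to the target concentration.
Concentration deficit ΔC = 10 − 6.1 = 3.900 mg/L
LD = Vd × ΔC / F = 1170 × 3.900 / 0.81 = 5633 mg

5630 mg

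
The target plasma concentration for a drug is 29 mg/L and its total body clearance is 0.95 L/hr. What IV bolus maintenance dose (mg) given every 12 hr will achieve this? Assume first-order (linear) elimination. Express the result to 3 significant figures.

At steady state, dose per interval replaces the amount cleared in that interval: D/τ = CL·Css.
D = CL × Css × τ = 0.9500 × 29 × 12 = 330.6 mg

331 mg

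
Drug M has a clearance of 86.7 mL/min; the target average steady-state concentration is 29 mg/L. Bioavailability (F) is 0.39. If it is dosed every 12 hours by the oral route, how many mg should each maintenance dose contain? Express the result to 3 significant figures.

CL = 86.7 mL/min × 60/1000 = 5.202 L/h
D = CL × Css × τ / F = 5.202 × 29 × 12 / 0.39 = 4642 mg

4640 mg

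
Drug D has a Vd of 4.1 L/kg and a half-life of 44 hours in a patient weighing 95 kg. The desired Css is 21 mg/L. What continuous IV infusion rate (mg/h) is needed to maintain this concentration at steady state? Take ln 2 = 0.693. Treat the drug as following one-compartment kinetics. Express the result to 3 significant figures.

129 mg/h

Total Vd = 4.1 × 95 = 389.5 L
CL = 0.693 × Vd / t½ = 0.693 × 389.5 / 44 = 6.135 L/h
Infusion rate = CL × Css = 6.135 × 21 = 128.8 mg/h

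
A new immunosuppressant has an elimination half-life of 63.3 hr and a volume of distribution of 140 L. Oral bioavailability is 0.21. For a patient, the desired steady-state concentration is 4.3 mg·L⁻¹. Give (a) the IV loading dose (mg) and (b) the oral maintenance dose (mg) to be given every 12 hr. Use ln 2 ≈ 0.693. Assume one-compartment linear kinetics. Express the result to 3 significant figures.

LD = Vd × C = 140.0 × 4.3 = 602.0 mg
CL = 0.693 × Vd / t½ = 0.693 × 140.0 / 63.3 = 1.533 L/h
D = CL × Css × τ / F = 1.533 × 4.3 × 12 / 0.21 = 376.7 mg

(a) 602 mg; (b) 377 mg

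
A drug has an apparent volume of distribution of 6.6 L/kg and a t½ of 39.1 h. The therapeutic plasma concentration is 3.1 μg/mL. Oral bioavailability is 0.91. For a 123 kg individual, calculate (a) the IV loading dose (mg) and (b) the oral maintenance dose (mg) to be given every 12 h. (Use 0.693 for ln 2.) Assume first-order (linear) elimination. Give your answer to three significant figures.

Vd = 6.6 L/kg × 123 kg = 811.8 L
LD = Vd × C = 811.8 × 3.1 = 2517 mg
CL = 0.693 × Vd / t½ = 0.693 × 811.8 / 39.1 = 14.39 L/h
D = CL × Css × τ / F = 14.39 × 3.1 × 12 / 0.91 = 588.3 mg

(a) 2520 mg; (b) 588 mg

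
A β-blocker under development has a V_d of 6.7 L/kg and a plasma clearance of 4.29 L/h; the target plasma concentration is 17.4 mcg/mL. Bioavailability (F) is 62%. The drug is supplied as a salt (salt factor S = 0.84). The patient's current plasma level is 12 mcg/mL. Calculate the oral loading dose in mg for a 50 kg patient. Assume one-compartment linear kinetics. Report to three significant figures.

3470 mg

Vd(total) = 50 kg × 6.7 L/kg = 335.0 L
LD is governed by Vd — clearance does not enter the loading-dose calculation.
Concentration deficit ΔC = 17.4 − 12 = 5.400 mg/L
LD = Vd × ΔC / F / S = 335.0 × 5.400 / 0.62 / 0.84 = 3474 mg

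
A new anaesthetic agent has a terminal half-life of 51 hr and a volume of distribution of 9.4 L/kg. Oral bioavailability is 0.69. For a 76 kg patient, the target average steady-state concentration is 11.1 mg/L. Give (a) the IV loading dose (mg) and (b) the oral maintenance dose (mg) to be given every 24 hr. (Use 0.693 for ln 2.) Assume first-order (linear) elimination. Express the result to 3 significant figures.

(a) 7930 mg; (b) 3750 mg

Total Vd = 9.4 × 76 = 714.4 L
LD = Vd × C = 714.4 × 11.1 = 7930 mg
CL = 0.693 × Vd / t½ = 0.693 × 714.4 / 51 = 9.707 L/h
D = CL × Css × τ / F = 9.707 × 11.1 × 24 / 0.69 = 3748 mg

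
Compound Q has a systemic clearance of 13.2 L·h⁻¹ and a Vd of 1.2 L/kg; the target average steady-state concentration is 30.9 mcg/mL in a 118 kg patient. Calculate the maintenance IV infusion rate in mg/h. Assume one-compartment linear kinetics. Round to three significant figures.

408 mg/h

R₀ = 13.20 × 30.9 = 407.9 mg/h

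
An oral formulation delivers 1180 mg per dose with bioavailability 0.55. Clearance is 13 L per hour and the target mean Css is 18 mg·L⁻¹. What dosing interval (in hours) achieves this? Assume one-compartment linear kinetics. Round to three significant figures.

2.77 h

F·D/τ = CL·Css → τ = F·D / (CL·Css).
τ = 0.55 × 1180 / (13 × 18) = 2.774 h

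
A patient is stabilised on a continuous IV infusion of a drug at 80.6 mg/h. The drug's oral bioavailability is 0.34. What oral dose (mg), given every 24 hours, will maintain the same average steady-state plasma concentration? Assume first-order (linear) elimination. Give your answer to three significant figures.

To maintain the same Css, the systemic dosing rate must be unchanged: F·D/τ = infusion rate.
D = rate × τ / F = 80.6 × 24 / 0.34 = 5689 mg

5690 mg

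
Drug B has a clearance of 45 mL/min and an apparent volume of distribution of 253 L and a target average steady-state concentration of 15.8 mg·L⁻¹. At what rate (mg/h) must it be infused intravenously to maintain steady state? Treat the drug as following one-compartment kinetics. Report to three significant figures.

CL = 45 mL/min = 45 × 0.06 = 2.700 L/h
Maintenance depends on clearance, not Vd — rate in must match rate out.
Rate = CL × Css = 2.700 × 15.8 = 42.66 mg/h

42.7 mg/h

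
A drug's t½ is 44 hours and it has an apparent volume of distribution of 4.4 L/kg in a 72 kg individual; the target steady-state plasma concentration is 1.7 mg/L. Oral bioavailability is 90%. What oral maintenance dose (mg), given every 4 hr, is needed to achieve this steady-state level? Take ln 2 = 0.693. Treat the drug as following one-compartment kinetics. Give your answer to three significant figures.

37.7 mg

Vd(total) = 72 kg × 4.4 L/kg = 316.8 L
CL = ln 2 · Vd / t½ = 0.693 × 316.8 / 44 = 4.990 L/h
D = CL × Css × τ / F = 4.990 × 1.7 × 4 / 0.9 = 37.70 mg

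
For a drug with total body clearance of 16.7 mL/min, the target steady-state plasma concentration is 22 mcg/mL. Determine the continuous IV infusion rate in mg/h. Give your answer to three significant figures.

CL = 16.7 mL/min = 16.7 × 0.06 = 1.002 L/h
Infusion rate = CL · Css = 1.002 L/h × 22 mg/L = 22.04 mg/h

22.0 mg/h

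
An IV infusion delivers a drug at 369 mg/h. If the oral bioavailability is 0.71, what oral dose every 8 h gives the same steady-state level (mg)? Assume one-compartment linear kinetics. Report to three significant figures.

To maintain the same Css, the systemic dosing rate must be unchanged: F·D/τ = infusion rate.
D = rate × τ / F = 369 × 8 / 0.71 = 4158 mg

4160 mg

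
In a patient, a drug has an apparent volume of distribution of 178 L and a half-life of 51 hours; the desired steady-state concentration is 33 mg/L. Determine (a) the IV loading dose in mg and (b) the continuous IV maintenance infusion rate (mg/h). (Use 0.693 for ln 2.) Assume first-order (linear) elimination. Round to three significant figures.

(a) 5870 mg; (b) 79.8 mg/h

LD = Vd × C = 178.0 × 33 = 5874 mg
CL = 0.693 × Vd / t½ = 0.693 × 178.0 / 51 = 2.419 L/h
Infusion rate = CL × Css = 2.419 × 33 = 79.83 mg/h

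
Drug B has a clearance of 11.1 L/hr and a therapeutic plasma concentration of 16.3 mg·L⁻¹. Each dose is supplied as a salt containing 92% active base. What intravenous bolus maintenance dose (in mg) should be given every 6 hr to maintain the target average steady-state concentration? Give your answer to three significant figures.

D = CL × Css × τ / S = 11.10 × 16.3 × 6 / 0.92 = 1180 mg

1180 mg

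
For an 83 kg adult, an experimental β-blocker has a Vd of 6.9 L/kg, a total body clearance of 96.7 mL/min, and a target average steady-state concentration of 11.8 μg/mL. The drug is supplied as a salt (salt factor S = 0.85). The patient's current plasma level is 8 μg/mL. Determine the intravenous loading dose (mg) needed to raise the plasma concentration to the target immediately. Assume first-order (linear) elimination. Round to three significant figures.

2560 mg

Vd = 6.9 L/kg × 83 kg = 572.7 L
Concentration deficit ΔC = 11.8 − 8 = 3.800 mg/L
LD = Vd × ΔC / S = 572.7 × 3.800 / 0.85 = 2560 mg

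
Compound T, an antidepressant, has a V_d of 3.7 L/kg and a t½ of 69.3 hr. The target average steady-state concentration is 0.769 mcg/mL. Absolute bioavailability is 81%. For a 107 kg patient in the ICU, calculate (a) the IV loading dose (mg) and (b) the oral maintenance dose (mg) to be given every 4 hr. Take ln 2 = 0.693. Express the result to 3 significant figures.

(a) 304 mg; (b) 15.0 mg

Vd(total) = 107 kg × 3.7 L/kg = 395.9 L
LD = Vd × C = 395.9 × 0.769 = 304.4 mg
CL = 0.693 × Vd / t½ = 0.693 × 395.9 / 69.3 = 3.959 L/h
D = CL × Css × τ / F = 3.959 × 0.769 × 4 / 0.81 = 15.03 mg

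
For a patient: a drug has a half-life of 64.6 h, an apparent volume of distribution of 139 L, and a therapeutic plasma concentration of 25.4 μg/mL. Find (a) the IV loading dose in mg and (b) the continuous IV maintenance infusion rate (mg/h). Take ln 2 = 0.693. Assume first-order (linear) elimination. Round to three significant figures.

LD = Vd × C = 139.0 × 25.4 = 3531 mg
CL = 0.693 × Vd / t½ = 0.693 × 139.0 / 64.6 = 1.491 L/h
Infusion rate = CL × Css = 1.491 × 25.4 = 37.87 mg/h

(a) 3530 mg; (b) 37.9 mg/h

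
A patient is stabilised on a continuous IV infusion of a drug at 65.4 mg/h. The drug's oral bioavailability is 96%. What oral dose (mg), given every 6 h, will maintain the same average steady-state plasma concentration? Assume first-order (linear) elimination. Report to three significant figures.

To maintain the same Css, the systemic dosing rate must be unchanged: F·D/τ = infusion rate.
D = rate × τ / F = 65.4 × 6 / 0.96 = 408.8 mg

409 mg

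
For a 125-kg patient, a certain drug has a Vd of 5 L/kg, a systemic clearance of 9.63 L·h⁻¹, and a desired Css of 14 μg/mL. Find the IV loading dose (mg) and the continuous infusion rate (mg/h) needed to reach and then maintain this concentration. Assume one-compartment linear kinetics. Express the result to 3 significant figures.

Vd = 5 L/kg × 125 kg = 625.0 L
LD = Vd · C_target = 625.0 × 14 = 8750 mg
Maintenance: replace elimination → rate = CL × Css = 9.630 × 14 = 134.8 mg/h

(a) 8750 mg; (b) 135 mg/h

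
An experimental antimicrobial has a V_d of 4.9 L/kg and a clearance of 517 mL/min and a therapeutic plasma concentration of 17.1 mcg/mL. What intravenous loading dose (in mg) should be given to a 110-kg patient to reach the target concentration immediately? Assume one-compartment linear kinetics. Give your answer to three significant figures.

Vd(total) = 110 kg × 4.9 L/kg = 539.0 L
LD = Vd × C = 539.0 × 17.10 = 9217 mg

9220 mg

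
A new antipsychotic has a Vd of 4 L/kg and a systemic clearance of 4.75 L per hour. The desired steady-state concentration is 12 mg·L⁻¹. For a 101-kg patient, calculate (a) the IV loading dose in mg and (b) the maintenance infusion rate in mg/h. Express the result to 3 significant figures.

Total Vd = 4 × 101 = 404.0 L
Loading: fill Vd to C_target → 404.0 L × 12 mg/L = 4848 mg
Maintenance: replace elimination → rate = CL × Css = 4.750 × 12 = 57.00 mg/h

(a) 4850 mg; (b) 57.0 mg/h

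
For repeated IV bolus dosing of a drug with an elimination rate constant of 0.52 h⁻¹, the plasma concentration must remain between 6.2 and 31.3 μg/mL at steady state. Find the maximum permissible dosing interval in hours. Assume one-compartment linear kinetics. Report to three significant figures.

Between IV bolus doses, concentration decays as C = C₀·e^(−kτ), so C_peak/C_trough = e^(kτ).
τ_max = ln(C_peak/C_trough) / k = ln(31.3/6.2) / 0.5200 = 1.619 / 0.5200 = 3.113 h

3.11 h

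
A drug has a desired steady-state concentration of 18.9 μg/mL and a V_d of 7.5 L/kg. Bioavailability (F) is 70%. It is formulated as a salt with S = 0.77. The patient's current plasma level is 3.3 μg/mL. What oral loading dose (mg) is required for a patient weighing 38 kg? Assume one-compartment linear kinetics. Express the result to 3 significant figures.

8250 mg

Vd = 7.5 L/kg × 38 kg = 285.0 L
The loading dose fills Vd to the target concentration.
Concentration deficit ΔC = 18.9 − 3.3 = 15.60 mg/L
LD = Vd × ΔC / F / S = 285.0 × 15.60 / 0.7 / 0.77 = 8249 mg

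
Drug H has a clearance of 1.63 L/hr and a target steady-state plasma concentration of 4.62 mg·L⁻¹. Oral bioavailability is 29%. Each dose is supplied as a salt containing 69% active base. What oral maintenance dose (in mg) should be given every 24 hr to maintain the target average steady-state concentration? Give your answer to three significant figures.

D = CL × Css × τ / F / S = 1.630 × 4.62 × 24 / 0.29 / 0.69 = 903.2 mg

903 mg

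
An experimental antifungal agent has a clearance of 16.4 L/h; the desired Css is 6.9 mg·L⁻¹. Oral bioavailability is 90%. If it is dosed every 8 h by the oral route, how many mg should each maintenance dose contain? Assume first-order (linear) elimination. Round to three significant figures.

D = CL × Css × τ / F = 16.40 × 6.9 × 8 / 0.9 = 1006 mg

1010 mg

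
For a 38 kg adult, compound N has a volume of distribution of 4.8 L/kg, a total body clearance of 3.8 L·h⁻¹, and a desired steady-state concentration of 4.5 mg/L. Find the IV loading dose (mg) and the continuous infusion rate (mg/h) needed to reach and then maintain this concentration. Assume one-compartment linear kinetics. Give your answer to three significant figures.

Vd = 4.8 L/kg × 38 kg = 182.4 L
LD = Vd · C_target = 182.4 × 4.5 = 820.8 mg
Maintenance: replace elimination → rate = CL × Css = 3.800 × 4.5 = 17.10 mg/h

(a) 821 mg; (b) 17.1 mg/h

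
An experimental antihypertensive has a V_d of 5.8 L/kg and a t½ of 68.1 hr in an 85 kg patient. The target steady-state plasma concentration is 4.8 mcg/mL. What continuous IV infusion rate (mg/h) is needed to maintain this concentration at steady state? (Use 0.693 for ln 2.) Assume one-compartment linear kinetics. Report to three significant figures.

24.1 mg/h

Vd(total) = 85 kg × 5.8 L/kg = 493.0 L
CL = ln 2 · Vd / t½ = 0.693 × 493.0 / 68.1 = 5.017 L/h
Infusion rate = CL × Css = 5.017 × 4.8 = 24.08 mg/h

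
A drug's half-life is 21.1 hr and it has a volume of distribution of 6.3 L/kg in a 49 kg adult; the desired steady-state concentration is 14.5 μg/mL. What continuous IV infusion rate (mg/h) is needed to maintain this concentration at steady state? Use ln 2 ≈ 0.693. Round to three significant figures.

Total Vd = 6.3 × 49 = 308.7 L
CL = ln 2 · Vd / t½ = 0.693 × 308.7 / 21.1 = 10.14 L/h
Infusion rate = CL × Css = 10.14 × 14.5 = 147.0 mg/h

147 mg/h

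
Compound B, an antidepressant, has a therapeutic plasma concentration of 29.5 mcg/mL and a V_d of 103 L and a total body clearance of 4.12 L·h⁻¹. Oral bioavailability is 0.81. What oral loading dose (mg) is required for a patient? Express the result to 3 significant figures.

Loading dose depends on Vd (not clearance): it fills the distribution volume.
LD = Vd × C / F = 103.0 × 29.50 / 0.81 = 3751 mg

3750 mg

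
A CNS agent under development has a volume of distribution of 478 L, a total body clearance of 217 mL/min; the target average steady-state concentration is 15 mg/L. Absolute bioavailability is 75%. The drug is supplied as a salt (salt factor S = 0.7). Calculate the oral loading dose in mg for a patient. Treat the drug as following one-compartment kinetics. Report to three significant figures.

13700 mg

LD = Vd × C / F / S = 478.0 × 15.00 / 0.75 / 0.7 = 13660 mg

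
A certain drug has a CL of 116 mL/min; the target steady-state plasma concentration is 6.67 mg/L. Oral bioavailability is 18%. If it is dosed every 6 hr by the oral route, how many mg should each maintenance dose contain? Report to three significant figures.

1550 mg

CL = 116 mL/min = 116 × 0.06 = 6.960 L/h
D = CL × Css × τ / F = 6.960 × 6.67 × 6 / 0.18 = 1547 mg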